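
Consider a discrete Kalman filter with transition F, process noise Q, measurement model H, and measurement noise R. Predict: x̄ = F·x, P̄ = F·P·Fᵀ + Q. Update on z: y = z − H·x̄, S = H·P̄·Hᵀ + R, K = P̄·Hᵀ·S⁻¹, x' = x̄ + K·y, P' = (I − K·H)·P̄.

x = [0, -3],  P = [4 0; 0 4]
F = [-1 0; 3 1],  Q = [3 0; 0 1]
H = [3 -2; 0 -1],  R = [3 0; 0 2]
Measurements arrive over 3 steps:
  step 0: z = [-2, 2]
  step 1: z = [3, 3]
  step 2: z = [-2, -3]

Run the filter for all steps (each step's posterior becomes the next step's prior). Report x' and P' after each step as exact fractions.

step 0: x̄ = F·x = [0, -3]
step 0: P̄ = F·P·Fᵀ + Q = [7 -12; -12 41]
step 0: y = z − H·x̄ = [-8, -1]
step 0: S = H·P̄·Hᵀ + R = [374 118; 118 43]
step 0: K = P̄·Hᵀ·S⁻¹ = [519/2158 -411/1079; -118/1079 -705/1079]
step 0: x' = x̄ + K·y = [-1665/1079, -1588/1079]
step 0: P' = (I − K·H)·P̄ = [1615/2158 822/1079; 822/1079 1410/1079]
step 1: x̄ = F·x = [1665/1079, -6583/1079]
step 1: P̄ = F·P·Fᵀ + Q = [8089/2158 -6489/2158; -6489/2158 29377/2158]
step 1: y = z − H·x̄ = [-1148/83, -3346/1079]
step 1: S = H·P̄·Hᵀ + R = [21127/166 6017/166; 6017/166 33693/2158]
step 1: K = P̄·Hᵀ·S⁻¹ = [31482/132079 -524157/1452869; -14222/132079 -903567/1452869]
step 1: x' = x̄ + K·y = [-922479/1452869, -3898203/1452869]
step 1: P' = (I − K·H)·P̄ = [1045178/1452869 1048314/1452869; 1048314/1452869 1807134/1452869]
step 2: x̄ = F·x = [922479/1452869, -6665640/1452869]
step 2: P̄ = F·P·Fᵀ + Q = [5403785/1452869 -4183848/1452869; -4183848/1452869 18956489/1452869]
step 2: y = z − H·x̄ = [-19004455/1452869, -11024247/1452869]
step 2: S = H·P̄·Hᵀ + R = [179024804/1452869 50464522/1452869; 50464522/1452869 21862227/1452869]
step 2: K = P̄·Hᵀ·S⁻¹ = [6068457/25433608 -169099035/470521748; -681953/6358402 -72874236/117630437]
step 2: x' = x̄ + K·y = [226686891/941043496, 356624191/235260874]
step 2: P' = (I − K·H)·P̄ = [675463669/941043496 169099035/235260874; 169099035/235260874 145748472/117630437]

step 0: x' = [-1665/1079, -1588/1079], P' = [1615/2158 822/1079; 822/1079 1410/1079]
step 1: x' = [-922479/1452869, -3898203/1452869], P' = [1045178/1452869 1048314/1452869; 1048314/1452869 1807134/1452869]
step 2: x' = [226686891/941043496, 356624191/235260874], P' = [675463669/941043496 169099035/235260874; 169099035/235260874 145748472/117630437]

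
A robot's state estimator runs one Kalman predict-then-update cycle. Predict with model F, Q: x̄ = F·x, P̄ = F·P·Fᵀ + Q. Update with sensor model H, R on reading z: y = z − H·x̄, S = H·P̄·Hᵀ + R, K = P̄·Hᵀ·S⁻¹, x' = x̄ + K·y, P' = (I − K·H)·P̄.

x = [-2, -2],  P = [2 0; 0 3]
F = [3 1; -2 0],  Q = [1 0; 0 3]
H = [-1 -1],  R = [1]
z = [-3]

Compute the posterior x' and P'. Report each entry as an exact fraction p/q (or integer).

x' = [-1, 33/10]
P' = [12 -11; -11 109/10]

x̄ = F·x = [-8, 4]
P̄ = F·P·Fᵀ + Q = [22 -12; -12 11]
y = z − H·x̄ = [-7]
S = H·P̄·Hᵀ + R = [10]
K = P̄·Hᵀ·S⁻¹ = [-1; 1/10]
x' = x̄ + K·y = [-1, 33/10]
P' = (I − K·H)·P̄ = [12 -11; -11 109/10]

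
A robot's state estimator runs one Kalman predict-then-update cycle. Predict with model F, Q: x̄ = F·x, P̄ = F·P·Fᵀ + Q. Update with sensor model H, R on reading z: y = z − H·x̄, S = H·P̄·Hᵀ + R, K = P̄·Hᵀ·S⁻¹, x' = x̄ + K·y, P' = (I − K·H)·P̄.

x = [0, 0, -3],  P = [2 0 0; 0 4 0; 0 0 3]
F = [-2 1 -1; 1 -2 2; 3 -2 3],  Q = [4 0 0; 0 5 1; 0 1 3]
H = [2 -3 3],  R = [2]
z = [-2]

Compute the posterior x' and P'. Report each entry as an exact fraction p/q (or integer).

x̄ = F·x = [3, -6, -9]
P̄ = F·P·Fᵀ + Q = [19 -18 -29; -18 35 41; -29 41 64]
y = z − H·x̄ = [1]
S = H·P̄·Hᵀ + R = [99]
K = P̄·Hᵀ·S⁻¹ = [5/99; -2/11; 1/9]
x' = x̄ + K·y = [302/99, -68/11, -80/9]
P' = (I − K·H)·P̄ = [1856/99 -188/11 -266/9; -188/11 349/11 43; -266/9 43 565/9]

x' = [302/99, -68/11, -80/9]
P' = [1856/99 -188/11 -266/9; -188/11 349/11 43; -266/9 43 565/9]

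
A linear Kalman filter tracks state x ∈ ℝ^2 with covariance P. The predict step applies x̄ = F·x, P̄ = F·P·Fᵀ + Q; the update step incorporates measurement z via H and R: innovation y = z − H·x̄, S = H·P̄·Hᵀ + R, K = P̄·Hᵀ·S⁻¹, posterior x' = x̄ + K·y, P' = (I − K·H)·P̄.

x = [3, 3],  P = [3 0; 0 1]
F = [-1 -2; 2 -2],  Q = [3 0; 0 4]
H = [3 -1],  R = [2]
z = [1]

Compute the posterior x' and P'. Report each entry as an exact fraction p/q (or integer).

x̄ = F·x = [-9, 0]
P̄ = F·P·Fᵀ + Q = [10 -2; -2 20]
y = z − H·x̄ = [28]
S = H·P̄·Hᵀ + R = [124]
K = P̄·Hᵀ·S⁻¹ = [8/31; -13/62]
x' = x̄ + K·y = [-55/31, -182/31]
P' = (I − K·H)·P̄ = [54/31 146/31; 146/31 451/31]

x' = [-55/31, -182/31]
P' = [54/31 146/31; 146/31 451/31]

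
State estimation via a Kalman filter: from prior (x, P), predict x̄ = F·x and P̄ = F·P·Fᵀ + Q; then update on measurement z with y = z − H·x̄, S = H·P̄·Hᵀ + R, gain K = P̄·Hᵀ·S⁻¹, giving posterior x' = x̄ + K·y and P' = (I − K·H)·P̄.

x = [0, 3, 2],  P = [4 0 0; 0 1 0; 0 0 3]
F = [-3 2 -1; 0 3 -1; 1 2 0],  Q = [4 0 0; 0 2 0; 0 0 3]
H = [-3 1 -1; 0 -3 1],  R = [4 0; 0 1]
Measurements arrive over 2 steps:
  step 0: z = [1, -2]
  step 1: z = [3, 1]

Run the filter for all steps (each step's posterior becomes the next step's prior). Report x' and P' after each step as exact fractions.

step 0: x̄ = F·x = [4, 7, 6]
step 0: P̄ = F·P·Fᵀ + Q = [47 9 -8; 9 14 6; -8 6 11]
step 0: y = z − H·x̄ = [12, 13]
step 0: S = H·P̄·Hᵀ + R = [338 76; 76 102]
step 0: K = P̄·Hᵀ·S⁻¹ = [-2497/7175 -1203/14350; 57/2050 -383/1025; 247/2870 -381/2870]
step 0: x' = x̄ + K·y = [-18167/14350, 2538/1025, 15231/2870]
step 0: P' = (I − K·H)·P̄ = [13089/14350 -646/1025 -5667/2870; -646/1025 2207/2050 1171/410; -5667/2870 1171/410 2421/287]
step 1: x̄ = F·x = [4941/1435, 30441/14350, 52897/14350]
step 1: P̄ = F·P·Fᵀ + Q = [5305/574 521/1435 507/1435; 521/1435 42881/14350 11927/14350; 507/1435 11927/14350 81759/14350]
step 1: y = z − H·x̄ = [106868/7175, 26388/7175]
step 1: S = H·P̄·Hᵀ + R = [1350971/14350 -65507/7175; -65507/7175 205238/7175]
step 1: K = P̄·Hᵀ·S⁻¹ = [-5736731/18723920 -4625443/37447840; -156817/9361960 -5424121/18723920; -1006409/18723920 3552143/37447840]
step 1: x' = x̄ + K·y = [-14740531/9361960, 3774853/4680980, 30281091/9361960]
step 1: P' = (I − K·H)·P̄ = [24688341/37447840 -5886433/18723920 -39944041/37447840; -5886433/18723920 6084489/9361960 31082813/18723920; -39944041/37447840 31082813/18723920 190049021/37447840]

step 0: x' = [-18167/14350, 2538/1025, 15231/2870], P' = [13089/14350 -646/1025 -5667/2870; -646/1025 2207/2050 1171/410; -5667/2870 1171/410 2421/287]
step 1: x' = [-14740531/9361960, 3774853/4680980, 30281091/9361960], P' = [24688341/37447840 -5886433/18723920 -39944041/37447840; -5886433/18723920 6084489/9361960 31082813/18723920; -39944041/37447840 31082813/18723920 190049021/37447840]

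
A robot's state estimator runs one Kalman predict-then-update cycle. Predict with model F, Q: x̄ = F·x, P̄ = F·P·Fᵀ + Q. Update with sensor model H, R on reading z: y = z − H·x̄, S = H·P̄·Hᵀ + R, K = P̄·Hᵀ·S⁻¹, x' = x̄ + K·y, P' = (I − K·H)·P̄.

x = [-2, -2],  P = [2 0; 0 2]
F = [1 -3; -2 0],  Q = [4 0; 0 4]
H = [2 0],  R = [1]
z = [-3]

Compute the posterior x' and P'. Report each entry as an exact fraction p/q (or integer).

x' = [-140/97, 476/97]
P' = [24/97 -4/97; -4/97 1100/97]

x̄ = F·x = [4, 4]
P̄ = F·P·Fᵀ + Q = [24 -4; -4 12]
y = z − H·x̄ = [-11]
S = H·P̄·Hᵀ + R = [97]
K = P̄·Hᵀ·S⁻¹ = [48/97; -8/97]
x' = x̄ + K·y = [-140/97, 476/97]
P' = (I − K·H)·P̄ = [24/97 -4/97; -4/97 1100/97]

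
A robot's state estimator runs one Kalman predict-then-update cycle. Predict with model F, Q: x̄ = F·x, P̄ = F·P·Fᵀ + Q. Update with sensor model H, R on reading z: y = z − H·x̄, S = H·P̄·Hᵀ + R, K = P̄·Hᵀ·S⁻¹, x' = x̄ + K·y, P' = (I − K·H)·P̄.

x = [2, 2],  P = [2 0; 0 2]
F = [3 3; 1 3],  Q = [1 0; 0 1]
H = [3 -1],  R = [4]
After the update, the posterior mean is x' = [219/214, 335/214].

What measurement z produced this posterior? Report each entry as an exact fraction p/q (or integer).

z = [1]

x̄ = F·x = [12, 8]
P̄ = F·P·Fᵀ + Q = [37 24; 24 21]
S = H·P̄·Hᵀ + R = [214]
K = P̄·Hᵀ·S⁻¹ = [87/214; 51/214]
x' − x̄ = [-2349/214, -1377/214] = K·y
y = (KᵀK)⁻¹·Kᵀ·(x' − x̄) = [-27]
z = y + H·x̄ = [-27] + [28] = [1]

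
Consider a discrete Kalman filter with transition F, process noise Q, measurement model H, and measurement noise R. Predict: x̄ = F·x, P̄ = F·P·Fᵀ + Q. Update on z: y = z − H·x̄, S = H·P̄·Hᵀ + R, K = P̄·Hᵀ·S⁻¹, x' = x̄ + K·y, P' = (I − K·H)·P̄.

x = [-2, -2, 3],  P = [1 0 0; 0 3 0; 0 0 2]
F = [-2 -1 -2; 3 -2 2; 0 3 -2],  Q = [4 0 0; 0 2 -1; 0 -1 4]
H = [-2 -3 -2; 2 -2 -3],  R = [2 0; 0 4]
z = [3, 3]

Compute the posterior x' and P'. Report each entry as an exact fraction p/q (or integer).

x̄ = F·x = [0, 4, -12]
P̄ = F·P·Fᵀ + Q = [19 -8 -1; -8 31 -27; -1 -27 39]
y = z − H·x̄ = [-9, -25]
S = H·P̄·Hᵀ + R = [85 7; 7 307]
K = P̄·Hᵀ·S⁻¹ = [-1361/8682 1643/8682; -3541/13023 208/13023; 995/13023 -2780/13023]
x' = x̄ + K·y = [-14413/4341, 78761/13023, -95731/13023]
P' = (I − K·H)·P̄ = [18325/2894 -52844/4341 52459/4341; -52844/4341 321646/13023 -320396/13023; 52459/4341 -320396/13023 322222/13023]

x' = [-14413/4341, 78761/13023, -95731/13023]
P' = [18325/2894 -52844/4341 52459/4341; -52844/4341 321646/13023 -320396/13023; 52459/4341 -320396/13023 322222/13023]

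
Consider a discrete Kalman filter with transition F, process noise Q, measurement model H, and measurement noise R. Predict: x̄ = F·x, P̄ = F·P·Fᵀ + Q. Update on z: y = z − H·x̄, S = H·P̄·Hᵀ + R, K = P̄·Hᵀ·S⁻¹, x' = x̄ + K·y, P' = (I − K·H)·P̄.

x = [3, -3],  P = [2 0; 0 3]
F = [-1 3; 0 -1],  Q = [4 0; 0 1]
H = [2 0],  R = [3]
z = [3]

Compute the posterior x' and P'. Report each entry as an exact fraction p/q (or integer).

x̄ = F·x = [-12, 3]
P̄ = F·P·Fᵀ + Q = [33 -9; -9 4]
y = z − H·x̄ = [27]
S = H·P̄·Hᵀ + R = [135]
K = P̄·Hᵀ·S⁻¹ = [22/45; -2/15]
x' = x̄ + K·y = [6/5, -3/5]
P' = (I − K·H)·P̄ = [11/15 -1/5; -1/5 8/5]

x' = [6/5, -3/5]
P' = [11/15 -1/5; -1/5 8/5]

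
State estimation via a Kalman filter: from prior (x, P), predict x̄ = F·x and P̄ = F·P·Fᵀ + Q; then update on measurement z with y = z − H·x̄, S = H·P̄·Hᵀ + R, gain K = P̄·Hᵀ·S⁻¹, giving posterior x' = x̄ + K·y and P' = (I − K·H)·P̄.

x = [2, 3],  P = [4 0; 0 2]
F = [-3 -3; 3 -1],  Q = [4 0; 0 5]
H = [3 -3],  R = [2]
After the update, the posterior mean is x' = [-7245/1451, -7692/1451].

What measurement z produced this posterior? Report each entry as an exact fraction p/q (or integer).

z = [1]

x̄ = F·x = [-15, 3]
P̄ = F·P·Fᵀ + Q = [58 -30; -30 43]
S = H·P̄·Hᵀ + R = [1451]
K = P̄·Hᵀ·S⁻¹ = [264/1451; -219/1451]
x' − x̄ = [14520/1451, -12045/1451] = K·y
y = (KᵀK)⁻¹·Kᵀ·(x' − x̄) = [55]
z = y + H·x̄ = [55] + [-54] = [1]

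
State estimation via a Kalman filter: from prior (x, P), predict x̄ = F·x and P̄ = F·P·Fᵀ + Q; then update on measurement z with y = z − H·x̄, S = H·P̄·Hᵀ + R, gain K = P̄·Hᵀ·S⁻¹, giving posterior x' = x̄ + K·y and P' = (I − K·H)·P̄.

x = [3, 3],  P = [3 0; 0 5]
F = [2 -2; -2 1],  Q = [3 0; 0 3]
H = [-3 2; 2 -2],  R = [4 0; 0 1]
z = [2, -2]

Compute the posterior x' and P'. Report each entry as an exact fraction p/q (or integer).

x' = [-4840/3111, -2341/3111]
P' = [4460/3111 4664/3111; 4664/3111 5480/3111]

x̄ = F·x = [0, -3]
P̄ = F·P·Fᵀ + Q = [35 -22; -22 20]
y = z − H·x̄ = [8, -8]
S = H·P̄·Hᵀ + R = [663 -510; -510 397]
K = P̄·Hᵀ·S⁻¹ = [-1013/3111 -8/61; -758/3111 -32/61]
x' = x̄ + K·y = [-4840/3111, -2341/3111]
P' = (I − K·H)·P̄ = [4460/3111 4664/3111; 4664/3111 5480/3111]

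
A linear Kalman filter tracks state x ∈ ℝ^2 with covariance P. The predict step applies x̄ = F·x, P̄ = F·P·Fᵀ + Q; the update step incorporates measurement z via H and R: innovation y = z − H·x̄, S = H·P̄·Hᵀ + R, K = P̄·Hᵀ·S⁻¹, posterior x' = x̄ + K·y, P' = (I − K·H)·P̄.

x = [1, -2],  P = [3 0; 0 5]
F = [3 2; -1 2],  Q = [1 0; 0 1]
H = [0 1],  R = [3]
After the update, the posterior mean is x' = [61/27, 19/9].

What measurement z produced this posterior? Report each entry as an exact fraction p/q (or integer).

z = [3]

x̄ = F·x = [-1, -5]
P̄ = F·P·Fᵀ + Q = [48 11; 11 24]
S = H·P̄·Hᵀ + R = [27]
K = P̄·Hᵀ·S⁻¹ = [11/27; 8/9]
x' − x̄ = [88/27, 64/9] = K·y
y = (KᵀK)⁻¹·Kᵀ·(x' − x̄) = [8]
z = y + H·x̄ = [8] + [-5] = [3]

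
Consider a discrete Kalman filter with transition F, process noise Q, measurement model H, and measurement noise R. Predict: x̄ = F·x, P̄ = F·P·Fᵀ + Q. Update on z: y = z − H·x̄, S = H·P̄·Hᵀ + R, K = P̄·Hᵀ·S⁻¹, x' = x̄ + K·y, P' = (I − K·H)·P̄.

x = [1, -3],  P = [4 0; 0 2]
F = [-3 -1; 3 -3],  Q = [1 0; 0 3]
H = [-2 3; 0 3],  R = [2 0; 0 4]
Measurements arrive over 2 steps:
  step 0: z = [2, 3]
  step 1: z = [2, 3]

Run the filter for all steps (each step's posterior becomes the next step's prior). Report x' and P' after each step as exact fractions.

step 0: x' = [2391/2399, 3033/2399], P' = [35877/26389 15756/26389; 15756/26389 10812/26389]
step 1: x' = [-15624916/27497889, 1347159/3055321], P' = [62906857/54995778 1464816/3055321; 1464816/3055321 1053516/3055321]

step 0: x̄ = F·x = [0, 12]
step 0: P̄ = F·P·Fᵀ + Q = [39 -30; -30 57]
step 0: y = z − H·x̄ = [-34, -33]
step 0: S = H·P̄·Hᵀ + R = [1031 693; 693 517]
step 0: K = P̄·Hᵀ·S⁻¹ = [-1113/2399 11817/26389; 42/2399 8109/26389]
step 0: x' = x̄ + K·y = [2391/2399, 3033/2399]
step 0: P' = (I − K·H)·P̄ = [35877/26389 15756/26389; 15756/26389 10812/26389]
step 1: x̄ = F·x = [-10206/2399, -1926/2399]
step 1: P̄ = F·P·Fᵀ + Q = [41330/2399 -17811/2399; -17811/2399 215760/26389]
step 1: y = z − H·x̄ = [-9836/2399, 12975/2399]
step 1: S = H·P̄·Hᵀ + R = [6164190/26389 3117366/26389; 3117366/26389 2047396/26389]
step 1: K = P̄·Hᵀ·S⁻¹ = [-23356825/54995778 1098612/3055321; 115458/3055321 790137/3055321]
step 1: x' = x̄ + K·y = [-15624916/27497889, 1347159/3055321]
step 1: P' = (I − K·H)·P̄ = [62906857/54995778 1464816/3055321; 1464816/3055321 1053516/3055321]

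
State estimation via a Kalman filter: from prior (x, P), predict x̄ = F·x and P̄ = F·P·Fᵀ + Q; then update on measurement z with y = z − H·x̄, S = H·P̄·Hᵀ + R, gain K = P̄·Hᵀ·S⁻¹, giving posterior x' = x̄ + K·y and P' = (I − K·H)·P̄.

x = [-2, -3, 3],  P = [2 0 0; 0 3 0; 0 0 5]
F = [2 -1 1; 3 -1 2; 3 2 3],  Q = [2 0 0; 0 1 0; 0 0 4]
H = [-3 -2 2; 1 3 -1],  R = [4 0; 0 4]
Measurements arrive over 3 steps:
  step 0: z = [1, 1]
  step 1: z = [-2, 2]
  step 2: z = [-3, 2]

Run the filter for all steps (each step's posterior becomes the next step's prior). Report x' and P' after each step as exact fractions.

step 0: x̄ = F·x = [2, 3, -3]
step 0: P̄ = F·P·Fᵀ + Q = [18 25 21; 25 42 42; 21 42 79]
step 0: y = z − H·x̄ = [19, -13]
step 0: S = H·P̄·Hᵀ + R = [362 -298; -298 335]
step 0: K = P̄·Hᵀ·S⁻¹ = [49/2319 542/2319; 1051/4638 1222/2319; 7983/10822 4649/5411]
step 0: x' = x̄ + K·y = [-1477/2319, 2111/4638, -1663/10822]
step 0: P' = (I − K·H)·P̄ = [5756/2319 2572/2319 3768/773; 2572/2319 7225/4638 5681/1546; 3768/773 5681/1546 134861/10822]
step 1: x̄ = F·x = [-10187/5411, -86789/32466, -47447/32466]
step 1: P̄ = F·P·Fᵀ + Q = [182136/5411 318849/5411 489519/5411; 318849/5411 3632449/32466 5652769/32466; 489519/5411 5652769/32466 9410983/32466]
step 1: y = z − H·x̄ = [-54497/5411, 169487/16233]
step 1: S = H·P̄·Hᵀ + R = [771424/5411 -838570/5411; -838570/5411 7506713/16233]
step 1: K = P̄·Hᵀ·S⁻¹ = [4330149/170082223 45576162/170082223; 161874239/680328892 189298177/340164446; 513006153/680328892 323510953/340164446]
step 1: x' = x̄ + K·y = [112039904/170082223, 503890035/680328892, 594476089/680328892]
step 1: P' = (I − K·H)·P̄ = [421302372/170082223 200808066/170082223 841421922/170082223; 200808066/170082223 1119875013/680328892 2648471887/680328892; 841421922/170082223 2648471887/680328892 8723015725/680328892]
step 2: x̄ = F·x = [493452643/340164446, 2029540991/680328892, 4135687185/680328892]
step 2: P̄ = F·P·Fᵀ + Q = [5724316099/170082223 20137700113/340164446 31243251823/340164446; 20137700113/340164446 76834123321/680328892 120808713715/680328892; 31243251823/340164446 120808713715/680328892 202877670733/680328892]
step 2: y = z − H·x̄ = [-1646281603/340164446, -789591645/340164446]
step 2: S = H·P̄·Hᵀ + R = [23660230147/170082223 -24894762279/170082223; -24894762279/170082223 77957618090/170082223]
step 2: K = P̄·Hᵀ·S⁻¹ = [191636281851/7200905392643 1937150746622/7200905392643; 3440776551951/14401810785286 4012525160404/7200905392643; 10904760317787/14401810785286 6868461755779/7200905392643]
step 2: x' = x̄ + K·y = [5021866594711/7200905392643, 3841572621550/7200905392643, 1443163498227/7200905392643]
step 2: P' = (I − K·H)·P̄ = [17879186986180/7200905392643 8535734521640/7200905392643 35737787564612/7200905392643; 8535734521640/7200905392643 23758744454387/14401810785286 56247501123209/14401810785286; 35737787564612/7200905392643 56247501123209/14401810785286 185270384452619/14401810785286]

step 0: x' = [-1477/2319, 2111/4638, -1663/10822], P' = [5756/2319 2572/2319 3768/773; 2572/2319 7225/4638 5681/1546; 3768/773 5681/1546 134861/10822]
step 1: x' = [112039904/170082223, 503890035/680328892, 594476089/680328892], P' = [421302372/170082223 200808066/170082223 841421922/170082223; 200808066/170082223 1119875013/680328892 2648471887/680328892; 841421922/170082223 2648471887/680328892 8723015725/680328892]
step 2: x' = [5021866594711/7200905392643, 3841572621550/7200905392643, 1443163498227/7200905392643], P' = [17879186986180/7200905392643 8535734521640/7200905392643 35737787564612/7200905392643; 8535734521640/7200905392643 23758744454387/14401810785286 56247501123209/14401810785286; 35737787564612/7200905392643 56247501123209/14401810785286 185270384452619/14401810785286]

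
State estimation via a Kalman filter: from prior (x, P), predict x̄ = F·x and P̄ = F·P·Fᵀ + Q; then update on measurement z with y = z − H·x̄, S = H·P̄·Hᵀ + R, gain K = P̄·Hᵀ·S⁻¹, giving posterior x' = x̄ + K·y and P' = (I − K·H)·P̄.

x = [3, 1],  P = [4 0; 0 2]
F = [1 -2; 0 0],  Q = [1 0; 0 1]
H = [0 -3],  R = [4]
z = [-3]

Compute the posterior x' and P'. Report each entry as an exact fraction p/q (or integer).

x̄ = F·x = [1, 0]
P̄ = F·P·Fᵀ + Q = [13 0; 0 1]
y = z − H·x̄ = [-3]
S = H·P̄·Hᵀ + R = [13]
K = P̄·Hᵀ·S⁻¹ = [0; -3/13]
x' = x̄ + K·y = [1, 9/13]
P' = (I − K·H)·P̄ = [13 0; 0 4/13]

x' = [1, 9/13]
P' = [13 0; 0 4/13]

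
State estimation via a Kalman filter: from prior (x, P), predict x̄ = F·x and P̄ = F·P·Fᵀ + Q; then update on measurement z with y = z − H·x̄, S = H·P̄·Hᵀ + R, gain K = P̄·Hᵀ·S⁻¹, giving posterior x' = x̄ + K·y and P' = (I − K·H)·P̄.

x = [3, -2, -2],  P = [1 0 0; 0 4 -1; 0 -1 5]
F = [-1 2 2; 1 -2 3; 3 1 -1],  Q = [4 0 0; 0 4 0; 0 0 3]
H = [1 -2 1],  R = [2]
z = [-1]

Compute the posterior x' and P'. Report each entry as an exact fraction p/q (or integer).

x' = [-2279/208, -47/208, 987/104]
P' = [3423/104 1399/104 -311/52; 1399/104 887/104 145/52; -311/52 145/52 309/26]

x̄ = F·x = [-11, 1, 9]
P̄ = F·P·Fᵀ + Q = [33 11 -5; 11 78 -25; -5 -25 23]
y = z − H·x̄ = [3]
S = H·P̄·Hᵀ + R = [416]
K = P̄·Hᵀ·S⁻¹ = [3/208; -85/208; 17/104]
x' = x̄ + K·y = [-2279/208, -47/208, 987/104]
P' = (I − K·H)·P̄ = [3423/104 1399/104 -311/52; 1399/104 887/104 145/52; -311/52 145/52 309/26]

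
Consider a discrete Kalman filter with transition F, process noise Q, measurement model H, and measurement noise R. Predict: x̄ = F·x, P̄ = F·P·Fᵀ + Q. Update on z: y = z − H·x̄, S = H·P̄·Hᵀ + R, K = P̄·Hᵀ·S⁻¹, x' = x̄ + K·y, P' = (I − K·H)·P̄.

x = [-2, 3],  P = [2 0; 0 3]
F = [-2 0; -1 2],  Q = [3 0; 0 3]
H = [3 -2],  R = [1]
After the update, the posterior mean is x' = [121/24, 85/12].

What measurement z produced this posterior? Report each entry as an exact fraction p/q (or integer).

x̄ = F·x = [4, 8]
P̄ = F·P·Fᵀ + Q = [11 4; 4 17]
S = H·P̄·Hᵀ + R = [120]
K = P̄·Hᵀ·S⁻¹ = [5/24; -11/60]
x' − x̄ = [25/24, -11/12] = K·y
y = (KᵀK)⁻¹·Kᵀ·(x' − x̄) = [5]
z = y + H·x̄ = [5] + [-4] = [1]

z = [1]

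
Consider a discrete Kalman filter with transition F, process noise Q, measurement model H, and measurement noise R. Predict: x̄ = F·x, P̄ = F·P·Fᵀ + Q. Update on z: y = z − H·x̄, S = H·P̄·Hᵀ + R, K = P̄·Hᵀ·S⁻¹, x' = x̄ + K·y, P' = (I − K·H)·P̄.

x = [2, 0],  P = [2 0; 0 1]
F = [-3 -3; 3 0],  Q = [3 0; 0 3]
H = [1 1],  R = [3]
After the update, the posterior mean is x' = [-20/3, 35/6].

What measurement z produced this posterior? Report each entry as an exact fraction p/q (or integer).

z = [-1]

x̄ = F·x = [-6, 6]
P̄ = F·P·Fᵀ + Q = [30 -18; -18 21]
S = H·P̄·Hᵀ + R = [18]
K = P̄·Hᵀ·S⁻¹ = [2/3; 1/6]
x' − x̄ = [-2/3, -1/6] = K·y
y = (KᵀK)⁻¹·Kᵀ·(x' − x̄) = [-1]
z = y + H·x̄ = [-1] + [0] = [-1]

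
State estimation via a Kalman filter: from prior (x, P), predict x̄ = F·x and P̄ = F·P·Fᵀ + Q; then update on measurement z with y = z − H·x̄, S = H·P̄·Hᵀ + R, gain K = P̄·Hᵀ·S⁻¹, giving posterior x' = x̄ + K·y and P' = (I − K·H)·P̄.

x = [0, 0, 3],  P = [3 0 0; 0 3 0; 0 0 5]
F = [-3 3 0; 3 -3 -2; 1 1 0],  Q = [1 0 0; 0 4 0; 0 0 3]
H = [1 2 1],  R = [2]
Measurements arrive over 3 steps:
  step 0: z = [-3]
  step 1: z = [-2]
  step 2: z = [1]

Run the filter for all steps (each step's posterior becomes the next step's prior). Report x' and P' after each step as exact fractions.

step 0: x̄ = F·x = [0, -6, 0]
step 0: P̄ = F·P·Fᵀ + Q = [55 -54 0; -54 78 0; 0 0 9]
step 0: y = z − H·x̄ = [9]
step 0: S = H·P̄·Hᵀ + R = [162]
step 0: K = P̄·Hᵀ·S⁻¹ = [-53/162; 17/27; 1/18]
step 0: x' = x̄ + K·y = [-53/18, -1/3, 1/2]
step 0: P' = (I − K·H)·P̄ = [6101/162 -557/27 53/18; -557/27 124/9 -17/3; 53/18 -17/3 17/2]
step 1: x̄ = F·x = [47/6, -53/6, -59/18]
step 1: P̄ = F·P·Fᵀ + Q = [15035/18 -14087/18 -3869/54; -14087/18 13841/18 4163/54; -3869/54 4163/54 2135/162]
step 1: y = z − H·x̄ = [100/9]
step 1: S = H·P̄·Hᵀ + R = [77830/81]
step 1: K = P̄·Hᵀ·S⁻¹ = [-64929/77830; 33711/38915; 7753/77830]
step 1: x' = x̄ + K·y = [-22353/15566, 12327/15566, -33793/15566]
step 1: P' = (I − K·H)·P̄ = [6481532/38915 -6865647/77830 319186/38915; -6865647/77830 3726871/77830 -453251/77830; 319186/38915 -453251/77830 141818/38915]
step 2: x̄ = F·x = [52020/7783, -18227/7783, -5013/7783]
step 2: P̄ = F·P·Fᵀ + Q = [273868891/77830 -267241323/77830 -27708579/77830; -267241323/77830 262137449/77830 27338337/77830; -27708579/77830 27338337/77830 3192131/77830]
step 2: y = z − H·x̄ = [-2770/7783]
step 2: S = H·P̄·Hᵀ + R = [155368688/38915]
step 2: K = P̄·Hᵀ·S⁻¹ = [-144161167/155368688; 35546489/38842172; 15080113/155368688]
step 2: x' = x̄ + K·y = [544880225/77684344, -51807789/19421086, -52719719/77684344]
step 2: P' = (I − K·H)·P̄ = [12665631981/155368688 -1688124881/38842172 551044733/155368688; -1688124881/38842172 472599511/19421086 -131180185/38842172; 551044733/155368688 -131180185/38842172 528556973/155368688]

step 0: x' = [-53/18, -1/3, 1/2], P' = [6101/162 -557/27 53/18; -557/27 124/9 -17/3; 53/18 -17/3 17/2]
step 1: x' = [-22353/15566, 12327/15566, -33793/15566], P' = [6481532/38915 -6865647/77830 319186/38915; -6865647/77830 3726871/77830 -453251/77830; 319186/38915 -453251/77830 141818/38915]
step 2: x' = [544880225/77684344, -51807789/19421086, -52719719/77684344], P' = [12665631981/155368688 -1688124881/38842172 551044733/155368688; -1688124881/38842172 472599511/19421086 -131180185/38842172; 551044733/155368688 -131180185/38842172 528556973/155368688]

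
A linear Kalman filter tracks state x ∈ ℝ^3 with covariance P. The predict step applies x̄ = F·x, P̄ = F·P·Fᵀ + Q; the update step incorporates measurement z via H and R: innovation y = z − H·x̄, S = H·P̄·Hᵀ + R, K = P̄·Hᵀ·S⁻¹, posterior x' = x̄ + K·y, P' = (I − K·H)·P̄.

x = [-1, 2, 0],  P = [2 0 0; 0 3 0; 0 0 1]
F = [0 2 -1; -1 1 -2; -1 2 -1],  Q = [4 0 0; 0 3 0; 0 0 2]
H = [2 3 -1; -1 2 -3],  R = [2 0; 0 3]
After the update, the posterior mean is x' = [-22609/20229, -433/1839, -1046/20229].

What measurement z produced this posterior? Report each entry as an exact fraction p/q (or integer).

x̄ = F·x = [4, 3, 5]
P̄ = F·P·Fᵀ + Q = [17 8 13; 8 12 10; 13 10 17]
S = H·P̄·Hᵀ + R = [179 -78; -78 147]
K = P̄·Hᵀ·S⁻¹ = [1165/6743 -3650/20229; 154/613 70/1839; 767/6743 -4834/20229]
x' − x̄ = [-103525/20229, -5950/1839, -102191/20229] = K·y
y = (KᵀK)⁻¹·Kᵀ·(x' − x̄) = [-15, 14]
z = y + H·x̄ = [-15, 14] + [12, -13] = [-3, 1]

z = [-3, 1]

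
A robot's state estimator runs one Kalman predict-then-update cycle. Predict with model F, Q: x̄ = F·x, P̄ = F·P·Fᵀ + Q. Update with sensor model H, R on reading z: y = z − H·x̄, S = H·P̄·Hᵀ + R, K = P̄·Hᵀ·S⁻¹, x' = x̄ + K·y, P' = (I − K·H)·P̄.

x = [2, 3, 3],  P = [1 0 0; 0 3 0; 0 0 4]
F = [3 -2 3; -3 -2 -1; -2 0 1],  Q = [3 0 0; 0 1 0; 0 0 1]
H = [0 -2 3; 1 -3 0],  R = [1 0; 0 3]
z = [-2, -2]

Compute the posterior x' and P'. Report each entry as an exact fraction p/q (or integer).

x̄ = F·x = [9, -15, -1]
P̄ = F·P·Fᵀ + Q = [60 -9 6; -9 26 2; 6 2 9]
y = z − H·x̄ = [-29, -56]
S = H·P̄·Hᵀ + R = [162 174; 174 351]
K = P̄·Hᵀ·S⁻¹ = [-139/1477 435/1477; -8/211 -145/633; 897/2954 -667/4431]
x' = x̄ + K·y = [-7036/1477, -679/633, -12197/8862]
P' = (I − K·H)·P̄ = [55779/1477 2594/211 12059/1477; 2594/211 913/211 606/211; 12059/1477 606/211 5955/2954]

x' = [-7036/1477, -679/633, -12197/8862]
P' = [55779/1477 2594/211 12059/1477; 2594/211 913/211 606/211; 12059/1477 606/211 5955/2954]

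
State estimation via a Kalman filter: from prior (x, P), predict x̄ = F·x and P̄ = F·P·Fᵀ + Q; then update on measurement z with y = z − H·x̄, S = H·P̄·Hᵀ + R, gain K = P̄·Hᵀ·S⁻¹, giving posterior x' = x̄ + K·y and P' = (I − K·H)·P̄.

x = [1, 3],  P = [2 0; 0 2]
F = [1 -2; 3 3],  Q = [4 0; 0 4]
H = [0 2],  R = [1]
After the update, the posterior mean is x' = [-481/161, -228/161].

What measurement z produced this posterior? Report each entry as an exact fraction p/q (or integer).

z = [-3]

x̄ = F·x = [-5, 12]
P̄ = F·P·Fᵀ + Q = [14 -6; -6 40]
S = H·P̄·Hᵀ + R = [161]
K = P̄·Hᵀ·S⁻¹ = [-12/161; 80/161]
x' − x̄ = [324/161, -2160/161] = K·y
y = (KᵀK)⁻¹·Kᵀ·(x' − x̄) = [-27]
z = y + H·x̄ = [-27] + [24] = [-3]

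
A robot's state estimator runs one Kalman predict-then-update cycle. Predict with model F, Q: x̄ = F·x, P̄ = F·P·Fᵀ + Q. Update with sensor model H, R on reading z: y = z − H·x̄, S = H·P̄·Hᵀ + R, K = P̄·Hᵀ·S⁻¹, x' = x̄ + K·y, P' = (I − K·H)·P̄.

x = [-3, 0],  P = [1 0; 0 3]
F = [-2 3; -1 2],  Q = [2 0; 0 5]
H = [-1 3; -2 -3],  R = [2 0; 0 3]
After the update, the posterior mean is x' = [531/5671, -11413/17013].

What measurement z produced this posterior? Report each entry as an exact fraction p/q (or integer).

x̄ = F·x = [6, 3]
P̄ = F·P·Fᵀ + Q = [33 20; 20 18]
S = H·P̄·Hᵀ + R = [77 -156; -156 537]
K = P̄·Hᵀ·S⁻¹ = [-1719/5671 -1830/5671; 1198/5671 -1934/17013]
x' − x̄ = [-33495/5671, -62452/17013] = K·y
y = (KᵀK)⁻¹·Kᵀ·(x' − x̄) = [-5, 23]
z = y + H·x̄ = [-5, 23] + [3, -21] = [-2, 2]

z = [-2, 2]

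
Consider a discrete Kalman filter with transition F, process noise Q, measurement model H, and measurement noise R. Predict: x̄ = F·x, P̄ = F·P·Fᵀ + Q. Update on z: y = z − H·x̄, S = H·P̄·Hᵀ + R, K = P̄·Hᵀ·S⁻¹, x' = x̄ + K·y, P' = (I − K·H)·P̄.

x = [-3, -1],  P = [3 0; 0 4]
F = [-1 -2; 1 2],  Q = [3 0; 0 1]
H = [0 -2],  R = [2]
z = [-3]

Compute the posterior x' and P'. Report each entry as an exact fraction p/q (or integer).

x' = [-42/41, 55/41]
P' = [180/41 -19/41; -19/41 20/41]

x̄ = F·x = [5, -5]
P̄ = F·P·Fᵀ + Q = [22 -19; -19 20]
y = z − H·x̄ = [-13]
S = H·P̄·Hᵀ + R = [82]
K = P̄·Hᵀ·S⁻¹ = [19/41; -20/41]
x' = x̄ + K·y = [-42/41, 55/41]
P' = (I − K·H)·P̄ = [180/41 -19/41; -19/41 20/41]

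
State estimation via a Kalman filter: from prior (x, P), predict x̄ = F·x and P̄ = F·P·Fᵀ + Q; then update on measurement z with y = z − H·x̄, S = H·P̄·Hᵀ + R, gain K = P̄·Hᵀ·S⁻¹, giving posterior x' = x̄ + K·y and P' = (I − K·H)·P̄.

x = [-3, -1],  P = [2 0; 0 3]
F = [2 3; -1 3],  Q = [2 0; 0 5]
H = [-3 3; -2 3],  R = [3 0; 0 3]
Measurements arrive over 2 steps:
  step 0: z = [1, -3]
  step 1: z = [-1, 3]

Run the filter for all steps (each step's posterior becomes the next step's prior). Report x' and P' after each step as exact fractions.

step 0: x' = [-11205/2593, -10053/2593], P' = [13233/2593 11004/2593; 11004/2593 9579/2593]
step 1: x' = [12261831/6530516, 12075959/6530516], P' = [30094827/6530516 24666351/6530516; 24666351/6530516 21275491/6530516]

step 0: x̄ = F·x = [-9, 0]
step 0: P̄ = F·P·Fᵀ + Q = [37 23; 23 34]
step 0: y = z − H·x̄ = [-26, -21]
step 0: S = H·P̄·Hᵀ + R = [228 183; 183 181]
step 0: K = P̄·Hᵀ·S⁻¹ = [-2229/2593 2182/2593; -1425/2593 2243/2593]
step 0: x' = x̄ + K·y = [-11205/2593, -10053/2593]
step 0: P' = (I − K·H)·P̄ = [13233/2593 11004/2593; 11004/2593 9579/2593]
step 1: x̄ = F·x = [-52569/2593, -18954/2593]
step 1: P̄ = F·P·Fᵀ + Q = [276377/2593 92757/2593; 92757/2593 46385/2593]
step 1: y = z − H·x̄ = [-103438/2593, -40497/2593]
step 1: S = H·P̄·Hᵀ + R = [1243011/2593 684372/2593; 684372/2593 417668/2593]
step 1: K = P̄·Hᵀ·S⁻¹ = [-1357119/1632629 4603133/6530516; -847715/1632629 4831257/6530516]
step 1: x' = x̄ + K·y = [12261831/6530516, 12075959/6530516]
step 1: P' = (I − K·H)·P̄ = [30094827/6530516 24666351/6530516; 24666351/6530516 21275491/6530516]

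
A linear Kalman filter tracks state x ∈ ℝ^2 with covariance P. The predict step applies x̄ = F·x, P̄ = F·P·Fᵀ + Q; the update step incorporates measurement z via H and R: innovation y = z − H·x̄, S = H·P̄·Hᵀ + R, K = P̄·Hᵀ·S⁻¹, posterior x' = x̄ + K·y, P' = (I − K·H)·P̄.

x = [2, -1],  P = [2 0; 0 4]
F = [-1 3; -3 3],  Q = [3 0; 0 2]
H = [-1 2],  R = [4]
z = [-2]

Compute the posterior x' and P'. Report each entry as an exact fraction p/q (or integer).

x̄ = F·x = [-5, -9]
P̄ = F·P·Fᵀ + Q = [41 42; 42 56]
y = z − H·x̄ = [11]
S = H·P̄·Hᵀ + R = [101]
K = P̄·Hᵀ·S⁻¹ = [43/101; 70/101]
x' = x̄ + K·y = [-32/101, -139/101]
P' = (I − K·H)·P̄ = [2292/101 1232/101; 1232/101 756/101]

x' = [-32/101, -139/101]
P' = [2292/101 1232/101; 1232/101 756/101]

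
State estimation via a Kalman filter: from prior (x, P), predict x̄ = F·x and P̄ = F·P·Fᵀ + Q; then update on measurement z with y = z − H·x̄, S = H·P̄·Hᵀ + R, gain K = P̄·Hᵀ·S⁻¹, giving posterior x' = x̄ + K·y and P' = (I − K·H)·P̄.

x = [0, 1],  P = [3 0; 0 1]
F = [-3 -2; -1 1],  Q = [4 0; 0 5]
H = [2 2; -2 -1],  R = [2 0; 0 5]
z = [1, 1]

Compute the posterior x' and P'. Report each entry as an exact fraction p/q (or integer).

x' = [-769/647, 1056/647]
P' = [3101/1294 -3157/1294; -3157/1294 3769/1294]

x̄ = F·x = [-2, 1]
P̄ = F·P·Fᵀ + Q = [35 7; 7 9]
y = z − H·x̄ = [3, -2]
S = H·P̄·Hᵀ + R = [234 -200; -200 182]
K = P̄·Hᵀ·S⁻¹ = [-28/647 -609/1294; 306/647 509/1294]
x' = x̄ + K·y = [-769/647, 1056/647]
P' = (I − K·H)·P̄ = [3101/1294 -3157/1294; -3157/1294 3769/1294]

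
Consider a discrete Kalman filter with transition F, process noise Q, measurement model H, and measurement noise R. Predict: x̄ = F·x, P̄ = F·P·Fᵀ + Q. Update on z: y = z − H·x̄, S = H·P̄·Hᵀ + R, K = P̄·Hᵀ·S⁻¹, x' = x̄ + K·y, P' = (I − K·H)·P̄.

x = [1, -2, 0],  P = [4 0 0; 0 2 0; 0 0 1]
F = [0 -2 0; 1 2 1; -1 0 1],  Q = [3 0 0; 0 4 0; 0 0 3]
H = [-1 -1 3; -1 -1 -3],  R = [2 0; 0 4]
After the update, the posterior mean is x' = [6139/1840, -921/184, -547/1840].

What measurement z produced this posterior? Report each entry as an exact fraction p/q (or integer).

z = [1, 3]

x̄ = F·x = [4, -3, -1]
P̄ = F·P·Fᵀ + Q = [11 -8 0; -8 17 -3; 0 -3 8]
S = H·P̄·Hᵀ + R = [104 -60; -60 70]
K = P̄·Hᵀ·S⁻¹ = [-39/368 -123/920; -63/184 -27/92; 63/368 -141/920]
x' − x̄ = [-1221/1840, -369/184, 1293/1840] = K·y
y = (KᵀK)⁻¹·Kᵀ·(x' − x̄) = [5, 1]
z = y + H·x̄ = [5, 1] + [-4, 2] = [1, 3]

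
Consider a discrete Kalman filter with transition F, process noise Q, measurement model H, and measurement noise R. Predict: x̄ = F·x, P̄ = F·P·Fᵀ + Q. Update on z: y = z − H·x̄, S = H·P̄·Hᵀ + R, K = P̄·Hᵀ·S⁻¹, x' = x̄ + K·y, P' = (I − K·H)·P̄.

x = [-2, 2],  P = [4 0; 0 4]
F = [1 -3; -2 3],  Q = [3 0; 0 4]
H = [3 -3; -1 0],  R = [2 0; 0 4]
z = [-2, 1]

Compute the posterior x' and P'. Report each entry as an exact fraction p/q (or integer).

x' = [-1983/5537, 1914/5537]
P' = [8668/5537 8320/5537; 8320/5537 9192/5537]

x̄ = F·x = [-8, 10]
P̄ = F·P·Fᵀ + Q = [43 -44; -44 56]
y = z − H·x̄ = [52, -7]
S = H·P̄·Hᵀ + R = [1685 -261; -261 47]
K = P̄·Hᵀ·S⁻¹ = [522/5537 -2167/5537; -1308/5537 -2080/5537]
x' = x̄ + K·y = [-1983/5537, 1914/5537]
P' = (I − K·H)·P̄ = [8668/5537 8320/5537; 8320/5537 9192/5537]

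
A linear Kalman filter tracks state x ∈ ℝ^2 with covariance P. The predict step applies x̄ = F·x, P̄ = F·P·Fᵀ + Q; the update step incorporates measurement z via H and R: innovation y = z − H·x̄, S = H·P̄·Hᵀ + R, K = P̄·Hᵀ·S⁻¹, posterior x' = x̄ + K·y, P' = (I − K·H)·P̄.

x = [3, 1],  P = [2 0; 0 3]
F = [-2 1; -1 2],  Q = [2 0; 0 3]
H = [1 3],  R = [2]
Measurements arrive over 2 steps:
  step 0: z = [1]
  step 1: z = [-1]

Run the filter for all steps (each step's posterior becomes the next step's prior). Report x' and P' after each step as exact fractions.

step 0: x' = [-251/76, 107/76], P' = [1115/228 -343/228; -343/228 155/228]
step 1: x' = [7567/66548, -20545/66548], P' = [262375/66548 -74653/66548; -74653/66548 35303/66548]

step 0: x̄ = F·x = [-5, -1]
step 0: P̄ = F·P·Fᵀ + Q = [13 10; 10 17]
step 0: y = z − H·x̄ = [9]
step 0: S = H·P̄·Hᵀ + R = [228]
step 0: K = P̄·Hᵀ·S⁻¹ = [43/228; 61/228]
step 0: x' = x̄ + K·y = [-251/76, 107/76]
step 0: P' = (I − K·H)·P̄ = [1115/228 -343/228; -343/228 155/228]
step 1: x̄ = F·x = [609/76, 465/76]
step 1: P̄ = F·P·Fᵀ + Q = [6443/228 4255/228; 4255/228 3791/228]
step 1: y = z − H·x̄ = [-520/19]
step 1: S = H·P̄·Hᵀ + R = [16637/57]
step 1: K = P̄·Hᵀ·S⁻¹ = [4802/16637; 3907/16637]
step 1: x' = x̄ + K·y = [7567/66548, -20545/66548]
step 1: P' = (I − K·H)·P̄ = [262375/66548 -74653/66548; -74653/66548 35303/66548]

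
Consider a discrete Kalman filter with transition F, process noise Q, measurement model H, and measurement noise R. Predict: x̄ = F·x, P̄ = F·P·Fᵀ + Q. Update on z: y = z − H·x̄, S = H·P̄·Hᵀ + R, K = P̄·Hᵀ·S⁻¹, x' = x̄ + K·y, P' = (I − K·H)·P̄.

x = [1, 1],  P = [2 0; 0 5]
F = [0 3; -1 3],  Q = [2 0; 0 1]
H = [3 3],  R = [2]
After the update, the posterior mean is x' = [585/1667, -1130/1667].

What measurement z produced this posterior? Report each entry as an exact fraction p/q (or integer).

x̄ = F·x = [3, 2]
P̄ = F·P·Fᵀ + Q = [47 45; 45 48]
S = H·P̄·Hᵀ + R = [1667]
K = P̄·Hᵀ·S⁻¹ = [276/1667; 279/1667]
x' − x̄ = [-4416/1667, -4464/1667] = K·y
y = (KᵀK)⁻¹·Kᵀ·(x' − x̄) = [-16]
z = y + H·x̄ = [-16] + [15] = [-1]

z = [-1]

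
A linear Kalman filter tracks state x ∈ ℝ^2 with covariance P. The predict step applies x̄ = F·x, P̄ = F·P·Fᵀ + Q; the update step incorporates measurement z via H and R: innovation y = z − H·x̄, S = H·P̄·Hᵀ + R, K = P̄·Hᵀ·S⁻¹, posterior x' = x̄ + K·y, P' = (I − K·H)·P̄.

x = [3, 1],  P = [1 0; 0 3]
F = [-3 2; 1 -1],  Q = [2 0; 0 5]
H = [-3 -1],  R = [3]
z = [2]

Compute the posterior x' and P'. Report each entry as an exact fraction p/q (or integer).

x' = [-9/11, 8/55]
P' = [13/11 -27/11; -27/11 387/55]

x̄ = F·x = [-7, 2]
P̄ = F·P·Fᵀ + Q = [23 -9; -9 9]
y = z − H·x̄ = [-17]
S = H·P̄·Hᵀ + R = [165]
K = P̄·Hᵀ·S⁻¹ = [-4/11; 6/55]
x' = x̄ + K·y = [-9/11, 8/55]
P' = (I − K·H)·P̄ = [13/11 -27/11; -27/11 387/55]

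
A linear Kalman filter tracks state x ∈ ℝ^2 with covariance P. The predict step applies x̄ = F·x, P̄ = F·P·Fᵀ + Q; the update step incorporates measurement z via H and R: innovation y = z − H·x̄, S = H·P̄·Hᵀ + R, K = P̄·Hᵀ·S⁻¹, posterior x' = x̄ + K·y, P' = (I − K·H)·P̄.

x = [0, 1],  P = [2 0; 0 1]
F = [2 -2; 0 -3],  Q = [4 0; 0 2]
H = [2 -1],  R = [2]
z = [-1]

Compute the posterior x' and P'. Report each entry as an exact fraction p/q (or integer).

x' = [-2, -3]
P' = [172/53 292/53; 292/53 582/53]

x̄ = F·x = [-2, -3]
P̄ = F·P·Fᵀ + Q = [16 6; 6 11]
y = z − H·x̄ = [0]
S = H·P̄·Hᵀ + R = [53]
K = P̄·Hᵀ·S⁻¹ = [26/53; 1/53]
x' = x̄ + K·y = [-2, -3]
P' = (I − K·H)·P̄ = [172/53 292/53; 292/53 582/53]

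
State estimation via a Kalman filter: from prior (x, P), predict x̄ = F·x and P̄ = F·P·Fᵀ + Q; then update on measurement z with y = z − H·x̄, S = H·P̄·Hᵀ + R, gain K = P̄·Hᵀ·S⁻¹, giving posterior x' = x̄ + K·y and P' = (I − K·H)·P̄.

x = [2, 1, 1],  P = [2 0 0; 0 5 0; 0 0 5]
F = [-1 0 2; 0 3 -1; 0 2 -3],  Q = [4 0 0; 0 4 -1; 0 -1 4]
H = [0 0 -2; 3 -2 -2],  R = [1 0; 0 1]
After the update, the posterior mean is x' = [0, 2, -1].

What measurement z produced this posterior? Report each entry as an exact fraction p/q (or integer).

x̄ = F·x = [0, 2, -1]
P̄ = F·P·Fᵀ + Q = [26 -10 -30; -10 54 44; -30 44 69]
S = H·P̄·Hᵀ + R = [277 632; 632 1559]
K = P̄·Hᵀ·S⁻¹ = [-6316/32419 5846/32419; 5640/32419 -6986/32419; -15430/32419 -316/32419]
x' − x̄ = [0, 0, 0] = K·y
y = (KᵀK)⁻¹·Kᵀ·(x' − x̄) = [0, 0]
z = y + H·x̄ = [0, 0] + [2, -2] = [2, -2]

z = [2, -2]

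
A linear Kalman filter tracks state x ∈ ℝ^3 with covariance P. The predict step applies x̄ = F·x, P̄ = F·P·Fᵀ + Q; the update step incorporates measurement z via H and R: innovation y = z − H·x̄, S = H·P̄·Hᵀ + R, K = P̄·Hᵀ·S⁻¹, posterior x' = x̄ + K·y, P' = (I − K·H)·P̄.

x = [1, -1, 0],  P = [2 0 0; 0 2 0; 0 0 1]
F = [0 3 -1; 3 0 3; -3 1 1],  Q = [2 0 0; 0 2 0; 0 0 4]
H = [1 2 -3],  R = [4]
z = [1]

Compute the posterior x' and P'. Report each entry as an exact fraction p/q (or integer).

x' = [-3, 2/9, -11/9]
P' = [21 -3 5; -3 577/63 305/63; 5 305/63 325/63]

x̄ = F·x = [-3, 3, -4]
P̄ = F·P·Fᵀ + Q = [21 -3 5; -3 29 -15; 5 -15 25]
y = z − H·x̄ = [-14]
S = H·P̄·Hᵀ + R = [504]
K = P̄·Hᵀ·S⁻¹ = [0; 25/126; -25/126]
x' = x̄ + K·y = [-3, 2/9, -11/9]
P' = (I − K·H)·P̄ = [21 -3 5; -3 577/63 305/63; 5 305/63 325/63]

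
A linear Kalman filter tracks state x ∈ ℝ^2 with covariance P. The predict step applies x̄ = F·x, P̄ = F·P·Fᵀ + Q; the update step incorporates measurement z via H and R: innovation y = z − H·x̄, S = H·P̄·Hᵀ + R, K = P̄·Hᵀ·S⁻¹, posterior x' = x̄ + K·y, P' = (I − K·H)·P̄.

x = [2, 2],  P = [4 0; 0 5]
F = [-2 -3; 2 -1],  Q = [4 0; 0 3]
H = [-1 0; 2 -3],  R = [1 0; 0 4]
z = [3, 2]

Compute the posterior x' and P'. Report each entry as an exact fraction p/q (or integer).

x' = [-44069/14783, -38012/14783]
P' = [14291/14783 9350/14783; 9350/14783 12568/14783]

x̄ = F·x = [-10, 2]
P̄ = F·P·Fᵀ + Q = [65 -1; -1 24]
y = z − H·x̄ = [-7, 28]
S = H·P̄·Hᵀ + R = [66 -133; -133 492]
K = P̄·Hᵀ·S⁻¹ = [-14291/14783 133/14783; -9350/14783 -4751/14783]
x' = x̄ + K·y = [-44069/14783, -38012/14783]
P' = (I − K·H)·P̄ = [14291/14783 9350/14783; 9350/14783 12568/14783]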